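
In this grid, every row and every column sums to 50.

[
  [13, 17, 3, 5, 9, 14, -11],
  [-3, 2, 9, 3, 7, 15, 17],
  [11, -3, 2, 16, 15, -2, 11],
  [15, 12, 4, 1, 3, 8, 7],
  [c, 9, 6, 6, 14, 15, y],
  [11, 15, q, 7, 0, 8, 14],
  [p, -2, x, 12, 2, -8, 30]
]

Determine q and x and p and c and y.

Column 7: -11 + 17 + 11 + 7 + 14 + 30 = 68, so its missing entry is 50 − 68 = -18.
Row 5: 9 + 6 + 6 + 14 + 15 − 18 = 32, so its missing entry is 50 − 32 = 18.
Column 1: 13 − 3 + 11 + 15 + 18 + 11 = 65, so its missing entry is 50 − 65 = -15.
Row 7: -15 − 2 + 12 + 2 − 8 + 30 = 19, so its missing entry is 50 − 19 = 31.
Row 6: 11 + 15 + 7 + 0 + 8 + 14 = 55, so its missing entry is 50 − 55 = -5.

q = -5, x = 31, p = -15, c = 18, y = -18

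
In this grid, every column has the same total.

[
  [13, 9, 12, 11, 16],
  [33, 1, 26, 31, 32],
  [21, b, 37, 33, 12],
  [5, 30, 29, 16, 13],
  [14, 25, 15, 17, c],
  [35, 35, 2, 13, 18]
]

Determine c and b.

The complete columns each total 121.
Column 5 is missing 121 − 91 = 30 (since 16 + 32 + 12 + 13 + 18 = 91).
Column 2 is missing 121 − 100 = 21 (since 9 + 1 + 30 + 25 + 35 = 100).

c = 30, b = 21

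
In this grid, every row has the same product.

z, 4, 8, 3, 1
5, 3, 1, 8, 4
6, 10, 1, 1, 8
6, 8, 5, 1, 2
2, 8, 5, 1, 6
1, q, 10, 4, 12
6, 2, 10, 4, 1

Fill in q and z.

q = 1, z = 5

Rows 2 and 7 each multiply to 480, so every row has product 480.
Row 6: 1×10×4×12 = 480, so the missing entry is 480 ÷ 480 = 1.
Row 1: 4×8×3×1 = 96, so the missing entry is 480 ÷ 96 = 5.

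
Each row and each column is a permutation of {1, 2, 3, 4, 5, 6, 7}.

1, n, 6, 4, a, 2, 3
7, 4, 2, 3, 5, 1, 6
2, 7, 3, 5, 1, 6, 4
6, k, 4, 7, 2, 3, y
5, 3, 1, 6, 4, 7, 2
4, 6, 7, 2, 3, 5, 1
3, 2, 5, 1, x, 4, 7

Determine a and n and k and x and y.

At (row 7, col 5): row 7 already has {1, 2, 3, 4, 5, 7}, so the value is 6.
At (row 1, col 5): column 5 already has {1, 2, 3, 4, 5, 6}, so the value is 7.
Cell (1,2): row 1 already has {1, 2, 3, 4, 6, 7} → 5.
For row 4, column 2: column 2 already has {2, 3, 4, 5, 6, 7}; that leaves 1.
Cell (4,7): row 4 already has {1, 2, 3, 4, 6, 7} → 5.

a = 7, n = 5, k = 1, x = 6, y = 5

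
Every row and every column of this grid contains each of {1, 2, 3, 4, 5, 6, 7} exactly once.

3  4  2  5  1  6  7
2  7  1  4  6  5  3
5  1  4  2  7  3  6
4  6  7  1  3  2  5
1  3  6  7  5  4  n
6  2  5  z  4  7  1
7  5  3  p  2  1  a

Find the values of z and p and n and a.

Cell (6,4): row 6 already has {1, 2, 4, 5, 6, 7} → 3.
For row 7, column 4: column 4 already has {1, 2, 3, 4, 5, 7}; that leaves 6.
At (row 7, col 7): row 7 already has {1, 2, 3, 5, 6, 7}, so the value is 4.
At (row 5, col 7): row 5 already has {1, 3, 4, 5, 6, 7}, so the value is 2.

z = 3, p = 6, n = 2, a = 4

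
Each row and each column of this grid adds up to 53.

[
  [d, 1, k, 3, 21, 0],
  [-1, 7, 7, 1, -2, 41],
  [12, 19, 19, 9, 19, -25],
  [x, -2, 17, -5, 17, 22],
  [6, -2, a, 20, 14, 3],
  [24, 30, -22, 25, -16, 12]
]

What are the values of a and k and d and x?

a = 12, k = 20, d = 8, x = 4

Row 4 has -2 + 17 − 5 + 17 + 22 = 49; the blank must be 53 − 49 = 4.
Row 5 has 6 − 2 + 20 + 14 + 3 = 41; the blank must be 53 − 41 = 12.
Column 3 has 7 + 19 + 17 + 12 − 22 = 33; the blank must be 53 − 33 = 20.
Row 1 has 1 + 20 + 3 + 21 + 0 = 45; the blank must be 53 − 45 = 8.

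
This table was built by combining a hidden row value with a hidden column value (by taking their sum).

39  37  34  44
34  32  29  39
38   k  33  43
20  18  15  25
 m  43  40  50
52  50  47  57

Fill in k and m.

k = 36, m = 45

The difference between any two rows is the same in every column — this is an addition table with the headers hidden.
Row 3 minus row 1 is 33 − 34 = -1, so its entry in column 2 is 37 + (-1) = 36.
Row 5 minus row 1 is 40 − 34 = 6, so its entry in column 1 is 39 + 6 = 45.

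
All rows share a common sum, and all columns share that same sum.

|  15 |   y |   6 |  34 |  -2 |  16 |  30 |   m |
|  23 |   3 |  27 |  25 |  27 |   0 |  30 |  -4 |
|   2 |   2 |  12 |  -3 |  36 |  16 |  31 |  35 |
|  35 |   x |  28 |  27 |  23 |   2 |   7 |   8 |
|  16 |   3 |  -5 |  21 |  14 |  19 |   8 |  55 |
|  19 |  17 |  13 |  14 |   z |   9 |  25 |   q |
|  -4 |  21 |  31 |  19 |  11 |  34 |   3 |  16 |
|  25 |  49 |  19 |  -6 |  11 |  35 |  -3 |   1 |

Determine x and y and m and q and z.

x = 1, y = 35, m = -3, q = 23, z = 11

Rows 2 and 3 both sum to 131, so that's the common total.
The known cells in row 4 total 130, leaving 131 − 130 = 1 for the blank.
The known cells in column 2 total 96, leaving 131 − 96 = 35 for the blank.
The known cells in row 1 total 134, leaving 131 − 134 = -3 for the blank.
The known cells in column 5 total 120, leaving 131 − 120 = 11 for the blank.
The known cells in row 6 total 108, leaving 131 − 108 = 23 for the blank.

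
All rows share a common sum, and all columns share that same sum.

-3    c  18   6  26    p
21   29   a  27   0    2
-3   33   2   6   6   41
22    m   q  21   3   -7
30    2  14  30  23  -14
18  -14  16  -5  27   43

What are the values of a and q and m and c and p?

a = 6, q = 29, m = 17, c = 18, p = 20

Rows 3 and 5 both sum to 85, so that's the common total.
Row 2: 21 + 29 + 27 + 0 + 2 = 79, so its missing entry is 85 − 79 = 6.
Column 6: 2 + 41 − 7 − 14 + 43 = 65, so its missing entry is 85 − 65 = 20.
Row 1: -3 + 18 + 6 + 26 + 20 = 67, so its missing entry is 85 − 67 = 18.
Column 2: 18 + 29 + 33 + 2 − 14 = 68, so its missing entry is 85 − 68 = 17.
Row 4: 22 + 17 + 21 + 3 − 7 = 56, so its missing entry is 85 − 56 = 29.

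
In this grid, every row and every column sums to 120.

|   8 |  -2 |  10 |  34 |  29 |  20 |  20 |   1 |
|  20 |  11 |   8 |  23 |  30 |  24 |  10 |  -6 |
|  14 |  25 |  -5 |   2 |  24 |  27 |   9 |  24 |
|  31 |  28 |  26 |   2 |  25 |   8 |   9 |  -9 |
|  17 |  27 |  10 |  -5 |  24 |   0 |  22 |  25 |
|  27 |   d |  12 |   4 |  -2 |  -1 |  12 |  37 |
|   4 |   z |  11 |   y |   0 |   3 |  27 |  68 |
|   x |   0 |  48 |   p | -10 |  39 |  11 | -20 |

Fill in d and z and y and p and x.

d = 31, z = 0, y = 7, p = 53, x = -1

The known cells in column 1 total 121, leaving 120 − 121 = -1 for the blank.
The known cells in row 6 total 89, leaving 120 − 89 = 31 for the blank.
The known cells in column 2 total 120, leaving 120 − 120 = 0 for the blank.
The known cells in row 8 total 67, leaving 120 − 67 = 53 for the blank.
The known cells in row 7 total 113, leaving 120 − 113 = 7 for the blank.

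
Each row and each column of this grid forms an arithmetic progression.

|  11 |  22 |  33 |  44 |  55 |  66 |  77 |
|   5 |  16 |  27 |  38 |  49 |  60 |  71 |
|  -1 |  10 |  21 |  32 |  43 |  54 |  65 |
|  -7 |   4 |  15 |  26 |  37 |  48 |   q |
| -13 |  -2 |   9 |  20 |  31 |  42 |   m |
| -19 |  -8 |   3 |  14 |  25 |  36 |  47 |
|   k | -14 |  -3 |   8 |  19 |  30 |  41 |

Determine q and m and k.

Along each row the entries change by 11 per step; down each column they change by -6.
Row 4: from -7 at column 1, stepping by 11 to column 7 gives 59.
Row 5: from -13 at column 1, stepping by 11 to column 7 gives 53.
Row 7: from -14 at column 2, stepping by 11 to column 1 gives -25.

q = 59, m = 53, k = -25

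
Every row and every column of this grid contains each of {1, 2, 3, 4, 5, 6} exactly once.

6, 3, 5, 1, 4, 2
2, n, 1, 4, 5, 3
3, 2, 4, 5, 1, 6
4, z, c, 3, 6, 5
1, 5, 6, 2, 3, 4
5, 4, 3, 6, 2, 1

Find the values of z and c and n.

z = 1, c = 2, n = 6

At (row 2, col 2): row 2 already has {1, 2, 3, 4, 5}, so the value is 6.
At (row 4, col 3): column 3 already has {1, 3, 4, 5, 6}, so the value is 2.
At (row 4, col 2): row 4 already has {2, 3, 4, 5, 6}, so the value is 1.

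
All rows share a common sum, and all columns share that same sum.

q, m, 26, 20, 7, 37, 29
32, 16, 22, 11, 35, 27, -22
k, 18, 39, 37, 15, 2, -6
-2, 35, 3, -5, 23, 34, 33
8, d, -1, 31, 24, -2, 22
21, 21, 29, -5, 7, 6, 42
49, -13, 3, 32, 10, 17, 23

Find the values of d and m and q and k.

d = 39, m = 5, q = -3, k = 16

Rows 2 and 4 both sum to 121, so that's the common total.
The known cells in row 5 total 82, leaving 121 − 82 = 39 for the blank.
The known cells in column 2 total 116, leaving 121 − 116 = 5 for the blank.
The known cells in row 3 total 105, leaving 121 − 105 = 16 for the blank.
The known cells in row 1 total 124, leaving 121 − 124 = -3 for the blank.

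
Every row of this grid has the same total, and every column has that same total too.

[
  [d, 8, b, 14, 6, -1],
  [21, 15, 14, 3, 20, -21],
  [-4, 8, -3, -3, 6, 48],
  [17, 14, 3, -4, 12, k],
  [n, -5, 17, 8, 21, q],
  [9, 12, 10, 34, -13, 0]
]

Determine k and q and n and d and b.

k = 10, q = 16, n = -5, d = 14, b = 11

Rows 2 and 3 both sum to 52, so that's the common total.
Column 3: 14 − 3 + 3 + 17 + 10 = 41, so its missing entry is 52 − 41 = 11.
Row 1: 8 + 11 + 14 + 6 − 1 = 38, so its missing entry is 52 − 38 = 14.
Column 1: 14 + 21 − 4 + 17 + 9 = 57, so its missing entry is 52 − 57 = -5.
Row 5: -5 − 5 + 17 + 8 + 21 = 36, so its missing entry is 52 − 36 = 16.
Row 4: 17 + 14 + 3 − 4 + 12 = 42, so its missing entry is 52 − 42 = 10.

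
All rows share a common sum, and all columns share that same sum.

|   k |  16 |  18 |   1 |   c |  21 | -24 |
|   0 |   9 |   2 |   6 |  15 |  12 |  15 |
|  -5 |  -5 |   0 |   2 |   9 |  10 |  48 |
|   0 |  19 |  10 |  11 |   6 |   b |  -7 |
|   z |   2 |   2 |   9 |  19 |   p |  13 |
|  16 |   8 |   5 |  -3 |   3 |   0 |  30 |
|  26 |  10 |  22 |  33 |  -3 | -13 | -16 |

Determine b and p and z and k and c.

Rows 2 and 3 both sum to 59, so that's the common total.
Column 5 has 15 + 9 + 6 + 19 + 3 − 3 = 49; the blank must be 59 − 49 = 10.
Row 1 has 16 + 18 + 1 + 10 + 21 − 24 = 42; the blank must be 59 − 42 = 17.
Column 1 has 17 + 0 − 5 + 0 + 16 + 26 = 54; the blank must be 59 − 54 = 5.
Row 5 has 5 + 2 + 2 + 9 + 19 + 13 = 50; the blank must be 59 − 50 = 9.
Row 4 has 0 + 19 + 10 + 11 + 6 − 7 = 39; the blank must be 59 − 39 = 20.

b = 20, p = 9, z = 5, k = 17, c = 10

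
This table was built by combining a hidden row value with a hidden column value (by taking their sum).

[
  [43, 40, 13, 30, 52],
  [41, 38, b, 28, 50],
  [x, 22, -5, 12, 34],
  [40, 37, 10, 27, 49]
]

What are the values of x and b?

The difference between any two rows is the same in every column — this is an addition table with the headers hidden.
Row 3 minus row 1 is 22 − 40 = -18, so its entry in column 1 is 43 + (-18) = 25.
Row 2 minus row 1 is 38 − 40 = -2, so its entry in column 3 is 13 + (-2) = 11.

x = 25, b = 11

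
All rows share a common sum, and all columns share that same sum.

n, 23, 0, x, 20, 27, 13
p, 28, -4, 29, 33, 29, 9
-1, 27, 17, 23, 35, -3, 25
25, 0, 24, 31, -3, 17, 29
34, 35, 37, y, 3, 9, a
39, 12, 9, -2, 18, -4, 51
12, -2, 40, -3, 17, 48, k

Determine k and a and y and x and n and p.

Rows 3 and 4 both sum to 123, so that's the common total.
Row 2: 28 − 4 + 29 + 33 + 29 + 9 = 124, so its missing entry is 123 − 124 = -1.
Column 1: -1 − 1 + 25 + 34 + 39 + 12 = 108, so its missing entry is 123 − 108 = 15.
Row 1: 15 + 23 + 0 + 20 + 27 + 13 = 98, so its missing entry is 123 − 98 = 25.
Column 4: 25 + 29 + 23 + 31 − 2 − 3 = 103, so its missing entry is 123 − 103 = 20.
Row 5: 34 + 35 + 37 + 20 + 3 + 9 = 138, so its missing entry is 123 − 138 = -15.
Row 7: 12 − 2 + 40 − 3 + 17 + 48 = 112, so its missing entry is 123 − 112 = 11.

k = 11, a = -15, y = 20, x = 25, n = 15, p = -1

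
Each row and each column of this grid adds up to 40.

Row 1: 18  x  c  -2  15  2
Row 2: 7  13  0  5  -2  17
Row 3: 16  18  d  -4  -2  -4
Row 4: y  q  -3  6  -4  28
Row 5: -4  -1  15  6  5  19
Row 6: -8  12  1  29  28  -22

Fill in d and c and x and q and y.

Column 1: 18 + 7 + 16 − 4 − 8 = 29, so its missing entry is 40 − 29 = 11.
Row 4: 11 − 3 + 6 − 4 + 28 = 38, so its missing entry is 40 − 38 = 2.
Column 2: 13 + 18 + 2 − 1 + 12 = 44, so its missing entry is 40 − 44 = -4.
Row 1: 18 − 4 − 2 + 15 + 2 = 29, so its missing entry is 40 − 29 = 11.
Row 3: 16 + 18 − 4 − 2 − 4 = 24, so its missing entry is 40 − 24 = 16.

d = 16, c = 11, x = -4, q = 2, y = 11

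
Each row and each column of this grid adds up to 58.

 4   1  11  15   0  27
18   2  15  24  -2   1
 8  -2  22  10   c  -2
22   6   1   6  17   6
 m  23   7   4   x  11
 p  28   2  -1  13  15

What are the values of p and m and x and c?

p = 1, m = 5, x = 8, c = 22

The known cells in row 3 total 36, leaving 58 − 36 = 22 for the blank.
The known cells in column 5 total 50, leaving 58 − 50 = 8 for the blank.
The known cells in row 5 total 53, leaving 58 − 53 = 5 for the blank.
The known cells in row 6 total 57, leaving 58 − 57 = 1 for the blank.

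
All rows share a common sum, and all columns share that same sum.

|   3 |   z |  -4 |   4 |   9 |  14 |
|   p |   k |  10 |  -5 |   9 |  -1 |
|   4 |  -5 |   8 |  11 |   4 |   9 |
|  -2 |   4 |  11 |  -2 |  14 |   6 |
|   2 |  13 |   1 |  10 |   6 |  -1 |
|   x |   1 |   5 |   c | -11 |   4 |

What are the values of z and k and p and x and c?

Rows 3 and 4 both sum to 31, so that's the common total.
Row 1: 3 − 4 + 4 + 9 + 14 = 26, so its missing entry is 31 − 26 = 5.
Column 2: 5 − 5 + 4 + 13 + 1 = 18, so its missing entry is 31 − 18 = 13.
Column 4: 4 − 5 + 11 − 2 + 10 = 18, so its missing entry is 31 − 18 = 13.
Row 6: 1 + 5 + 13 − 11 + 4 = 12, so its missing entry is 31 − 12 = 19.
Row 2: 13 + 10 − 5 + 9 − 1 = 26, so its missing entry is 31 − 26 = 5.

z = 5, k = 13, p = 5, x = 19, c = 13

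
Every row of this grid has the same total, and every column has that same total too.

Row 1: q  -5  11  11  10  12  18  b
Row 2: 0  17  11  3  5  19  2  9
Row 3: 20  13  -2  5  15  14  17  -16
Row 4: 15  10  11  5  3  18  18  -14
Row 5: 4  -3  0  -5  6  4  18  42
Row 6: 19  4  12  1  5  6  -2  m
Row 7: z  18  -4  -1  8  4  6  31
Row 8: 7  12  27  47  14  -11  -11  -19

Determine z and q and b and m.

Rows 2 and 3 both sum to 66, so that's the common total.
Row 6 has 19 + 4 + 12 + 1 + 5 + 6 − 2 = 45; the blank must be 66 − 45 = 21.
Column 8 has 9 − 16 − 14 + 42 + 21 + 31 − 19 = 54; the blank must be 66 − 54 = 12.
Row 1 has -5 + 11 + 11 + 10 + 12 + 18 + 12 = 69; the blank must be 66 − 69 = -3.
Row 7 has 18 − 4 − 1 + 8 + 4 + 6 + 31 = 62; the blank must be 66 − 62 = 4.

z = 4, q = -3, b = 12, m = 21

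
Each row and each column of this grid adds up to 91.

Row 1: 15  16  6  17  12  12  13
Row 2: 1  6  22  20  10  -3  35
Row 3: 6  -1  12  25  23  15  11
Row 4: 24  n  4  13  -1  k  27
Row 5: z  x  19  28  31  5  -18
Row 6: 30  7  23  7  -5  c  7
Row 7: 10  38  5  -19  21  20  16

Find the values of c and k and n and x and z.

c = 22, k = 20, n = 4, x = 21, z = 5

Column 1: 15 + 1 + 6 + 24 + 30 + 10 = 86, so its missing entry is 91 − 86 = 5.
Row 6: 30 + 7 + 23 + 7 − 5 + 7 = 69, so its missing entry is 91 − 69 = 22.
Row 5: 5 + 19 + 28 + 31 + 5 − 18 = 70, so its missing entry is 91 − 70 = 21.
Column 2: 16 + 6 − 1 + 21 + 7 + 38 = 87, so its missing entry is 91 − 87 = 4.
Row 4: 24 + 4 + 4 + 13 − 1 + 27 = 71, so its missing entry is 91 − 71 = 20.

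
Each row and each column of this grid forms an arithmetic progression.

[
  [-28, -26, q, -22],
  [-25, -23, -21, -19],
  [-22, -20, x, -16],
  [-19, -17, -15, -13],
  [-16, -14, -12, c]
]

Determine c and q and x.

c = -10, q = -24, x = -18

Along each row the entries change by 2 per step; down each column they change by 3.
Row 5: from -16 at column 1, stepping by 2 to column 4 gives -10.
Row 1: from -28 at column 1, stepping by 2 to column 3 gives -24.
Row 3: from -22 at column 1, stepping by 2 to column 3 gives -18.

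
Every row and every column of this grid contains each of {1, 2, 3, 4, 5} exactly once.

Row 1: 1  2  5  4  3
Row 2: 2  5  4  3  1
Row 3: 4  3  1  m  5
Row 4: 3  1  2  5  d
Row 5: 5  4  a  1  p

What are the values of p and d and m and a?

Cell (3,4): row 3 already has {1, 3, 4, 5} → 2.
For row 4, column 5: row 4 already has {1, 2, 3, 5}; that leaves 4.
For row 5, column 5: column 5 already has {1, 3, 4, 5}; that leaves 2.
Cell (5,3): row 5 already has {1, 2, 4, 5} → 3.

p = 2, d = 4, m = 2, a = 3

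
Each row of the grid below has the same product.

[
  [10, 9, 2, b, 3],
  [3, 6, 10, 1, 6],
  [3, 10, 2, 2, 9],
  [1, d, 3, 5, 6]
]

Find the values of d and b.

d = 12, b = 2

Rows 2 and 3 each multiply to 1080, so every row has product 1080.
Row 4: 1×3×5×6 = 90, so the missing entry is 1080 ÷ 90 = 12.
Row 1: 10×9×2×3 = 540, so the missing entry is 1080 ÷ 540 = 2.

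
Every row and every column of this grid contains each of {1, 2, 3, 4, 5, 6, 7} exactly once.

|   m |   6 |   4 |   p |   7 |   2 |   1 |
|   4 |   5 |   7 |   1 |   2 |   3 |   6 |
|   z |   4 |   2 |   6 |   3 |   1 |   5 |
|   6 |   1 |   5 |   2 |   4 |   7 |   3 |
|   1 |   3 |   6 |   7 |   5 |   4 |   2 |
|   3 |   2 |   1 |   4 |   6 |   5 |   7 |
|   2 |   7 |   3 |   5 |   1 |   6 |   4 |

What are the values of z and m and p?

z = 7, m = 5, p = 3

For row 1, column 4: column 4 already has {1, 2, 4, 5, 6, 7}; that leaves 3.
For row 3, column 1: row 3 already has {1, 2, 3, 4, 5, 6}; that leaves 7.
For row 1, column 1: row 1 already has {1, 2, 3, 4, 6, 7}; that leaves 5.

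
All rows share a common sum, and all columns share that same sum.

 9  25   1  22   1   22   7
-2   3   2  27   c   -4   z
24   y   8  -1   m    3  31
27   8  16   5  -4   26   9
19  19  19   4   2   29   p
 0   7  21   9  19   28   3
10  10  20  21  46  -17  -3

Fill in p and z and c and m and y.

Rows 1 and 4 both sum to 87, so that's the common total.
Column 2: 25 + 3 + 8 + 19 + 7 + 10 = 72, so its missing entry is 87 − 72 = 15.
Row 3: 24 + 15 + 8 − 1 + 3 + 31 = 80, so its missing entry is 87 − 80 = 7.
Row 5: 19 + 19 + 19 + 4 + 2 + 29 = 92, so its missing entry is 87 − 92 = -5.
Column 5: 1 + 7 − 4 + 2 + 19 + 46 = 71, so its missing entry is 87 − 71 = 16.
Row 2: -2 + 3 + 2 + 27 + 16 − 4 = 42, so its missing entry is 87 − 42 = 45.

p = -5, z = 45, c = 16, m = 7, y = 15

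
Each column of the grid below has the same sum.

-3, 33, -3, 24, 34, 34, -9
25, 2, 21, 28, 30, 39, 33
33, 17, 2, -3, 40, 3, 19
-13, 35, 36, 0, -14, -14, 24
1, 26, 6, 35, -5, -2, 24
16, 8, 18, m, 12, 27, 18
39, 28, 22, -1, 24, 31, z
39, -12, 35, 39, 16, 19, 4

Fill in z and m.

z = 24, m = 15

Columns 3 and 5 both add up to 137, so every column sums to 137.
Column 7: -9 + 33 + 19 + 24 + 24 + 18 + 4 = 113, so the missing entry is 137 − 113 = 24.
Column 4: 24 + 28 − 3 + 0 + 35 − 1 + 39 = 122, so the missing entry is 137 − 122 = 15.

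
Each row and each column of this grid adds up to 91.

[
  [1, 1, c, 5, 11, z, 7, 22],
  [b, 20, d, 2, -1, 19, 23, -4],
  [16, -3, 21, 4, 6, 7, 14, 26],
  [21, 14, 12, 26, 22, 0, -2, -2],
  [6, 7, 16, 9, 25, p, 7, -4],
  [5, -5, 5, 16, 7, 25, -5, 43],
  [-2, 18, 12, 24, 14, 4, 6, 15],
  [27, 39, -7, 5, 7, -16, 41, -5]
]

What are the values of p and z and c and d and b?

Row 5 has 6 + 7 + 16 + 9 + 25 + 7 − 4 = 66; the blank must be 91 − 66 = 25.
Column 6 has 19 + 7 + 0 + 25 + 25 + 4 − 16 = 64; the blank must be 91 − 64 = 27.
Row 1 has 1 + 1 + 5 + 11 + 27 + 7 + 22 = 74; the blank must be 91 − 74 = 17.
Column 3 has 17 + 21 + 12 + 16 + 5 + 12 − 7 = 76; the blank must be 91 − 76 = 15.
Row 2 has 20 + 15 + 2 − 1 + 19 + 23 − 4 = 74; the blank must be 91 − 74 = 17.

p = 25, z = 27, c = 17, d = 15, b = 17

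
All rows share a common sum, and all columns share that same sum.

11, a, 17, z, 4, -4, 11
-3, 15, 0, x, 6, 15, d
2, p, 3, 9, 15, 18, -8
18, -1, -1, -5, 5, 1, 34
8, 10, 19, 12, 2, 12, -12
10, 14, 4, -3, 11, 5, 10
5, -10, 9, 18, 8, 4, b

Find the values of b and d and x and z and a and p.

b = 17, d = -1, x = 19, z = 1, a = 11, p = 12

Rows 4 and 5 both sum to 51, so that's the common total.
The known cells in row 3 total 39, leaving 51 − 39 = 12 for the blank.
The known cells in column 2 total 40, leaving 51 − 40 = 11 for the blank.
The known cells in row 1 total 50, leaving 51 − 50 = 1 for the blank.
The known cells in row 7 total 34, leaving 51 − 34 = 17 for the blank.
The known cells in column 7 total 52, leaving 51 − 52 = -1 for the blank.
The known cells in row 2 total 32, leaving 51 − 32 = 19 for the blank.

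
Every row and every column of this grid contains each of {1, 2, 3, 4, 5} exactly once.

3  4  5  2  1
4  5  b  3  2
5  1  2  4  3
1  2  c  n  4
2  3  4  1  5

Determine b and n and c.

Cell (2,3): row 2 already has {2, 3, 4, 5} → 1.
For row 4, column 4: column 4 already has {1, 2, 3, 4}; that leaves 5.
Cell (4,3): row 4 already has {1, 2, 4, 5} → 3.

b = 1, n = 5, c = 3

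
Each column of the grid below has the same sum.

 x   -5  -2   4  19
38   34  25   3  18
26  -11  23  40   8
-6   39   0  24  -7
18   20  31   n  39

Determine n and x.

Columns 2 and 5 both add up to 77, so every column sums to 77.
Column 4: 4 + 3 + 40 + 24 = 71, so the missing entry is 77 − 71 = 6.
Column 1: 38 + 26 − 6 + 18 = 76, so the missing entry is 77 − 76 = 1.

n = 6, x = 1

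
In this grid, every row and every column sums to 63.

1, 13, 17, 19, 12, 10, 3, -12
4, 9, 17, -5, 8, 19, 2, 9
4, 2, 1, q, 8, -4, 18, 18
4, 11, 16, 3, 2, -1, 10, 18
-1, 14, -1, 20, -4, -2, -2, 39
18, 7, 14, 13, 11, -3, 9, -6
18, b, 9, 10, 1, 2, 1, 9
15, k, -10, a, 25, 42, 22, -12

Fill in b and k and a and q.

b = 13, k = -6, a = -13, q = 16

Row 3 has 4 + 2 + 1 + 8 − 4 + 18 + 18 = 47; the blank must be 63 − 47 = 16.
Row 7 has 18 + 9 + 10 + 1 + 2 + 1 + 9 = 50; the blank must be 63 − 50 = 13.
Column 2 has 13 + 9 + 2 + 11 + 14 + 7 + 13 = 69; the blank must be 63 − 69 = -6.
Row 8 has 15 − 6 − 10 + 25 + 42 + 22 − 12 = 76; the blank must be 63 − 76 = -13.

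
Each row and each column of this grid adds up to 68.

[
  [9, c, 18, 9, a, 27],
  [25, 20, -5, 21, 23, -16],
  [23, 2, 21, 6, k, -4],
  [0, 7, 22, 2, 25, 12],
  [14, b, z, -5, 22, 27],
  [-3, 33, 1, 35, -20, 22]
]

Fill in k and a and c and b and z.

k = 20, a = -2, c = 7, b = -1, z = 11

Row 3 has 23 + 2 + 21 + 6 − 4 = 48; the blank must be 68 − 48 = 20.
Column 5 has 23 + 20 + 25 + 22 − 20 = 70; the blank must be 68 − 70 = -2.
Row 1 has 9 + 18 + 9 − 2 + 27 = 61; the blank must be 68 − 61 = 7.
Column 3 has 18 − 5 + 21 + 22 + 1 = 57; the blank must be 68 − 57 = 11.
Row 5 has 14 + 11 − 5 + 22 + 27 = 69; the blank must be 68 − 69 = -1.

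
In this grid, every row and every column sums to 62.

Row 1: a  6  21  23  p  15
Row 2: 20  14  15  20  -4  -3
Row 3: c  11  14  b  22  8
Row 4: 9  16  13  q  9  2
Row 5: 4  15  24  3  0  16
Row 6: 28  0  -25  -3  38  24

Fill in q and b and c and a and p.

q = 13, b = 6, c = 1, a = 0, p = -3

Column 5 has -4 + 22 + 9 + 0 + 38 = 65; the blank must be 62 − 65 = -3.
Row 1 has 6 + 21 + 23 − 3 + 15 = 62; the blank must be 62 − 62 = 0.
Column 1 has 0 + 20 + 9 + 4 + 28 = 61; the blank must be 62 − 61 = 1.
Row 3 has 1 + 11 + 14 + 22 + 8 = 56; the blank must be 62 − 56 = 6.
Row 4 has 9 + 16 + 13 + 9 + 2 = 49; the blank must be 62 − 49 = 13.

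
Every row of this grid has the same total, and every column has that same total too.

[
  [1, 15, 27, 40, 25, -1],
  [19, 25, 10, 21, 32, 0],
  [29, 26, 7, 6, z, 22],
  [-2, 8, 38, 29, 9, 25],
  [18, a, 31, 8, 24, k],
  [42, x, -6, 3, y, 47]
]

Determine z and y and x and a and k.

z = 17, y = 0, x = 21, a = 12, k = 14

Rows 1 and 2 both sum to 107, so that's the common total.
Row 3: 29 + 26 + 7 + 6 + 22 = 90, so its missing entry is 107 − 90 = 17.
Column 5: 25 + 32 + 17 + 9 + 24 = 107, so its missing entry is 107 − 107 = 0.
Row 6: 42 − 6 + 3 + 0 + 47 = 86, so its missing entry is 107 − 86 = 21.
Column 6: -1 + 0 + 22 + 25 + 47 = 93, so its missing entry is 107 − 93 = 14.
Row 5: 18 + 31 + 8 + 24 + 14 = 95, so its missing entry is 107 − 95 = 12.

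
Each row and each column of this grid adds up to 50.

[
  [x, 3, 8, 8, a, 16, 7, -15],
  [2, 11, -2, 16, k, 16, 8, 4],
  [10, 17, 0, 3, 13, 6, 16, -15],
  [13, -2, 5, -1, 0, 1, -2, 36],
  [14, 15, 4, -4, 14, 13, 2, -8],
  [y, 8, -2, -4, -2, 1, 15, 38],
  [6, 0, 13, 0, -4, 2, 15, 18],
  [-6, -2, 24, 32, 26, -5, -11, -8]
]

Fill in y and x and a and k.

y = -4, x = 15, a = 8, k = -5

Row 2 has 2 + 11 − 2 + 16 + 16 + 8 + 4 = 55; the blank must be 50 − 55 = -5.
Row 6 has 8 − 2 − 4 − 2 + 1 + 15 + 38 = 54; the blank must be 50 − 54 = -4.
Column 5 has -5 + 13 + 0 + 14 − 2 − 4 + 26 = 42; the blank must be 50 − 42 = 8.
Row 1 has 3 + 8 + 8 + 8 + 16 + 7 − 15 = 35; the blank must be 50 − 35 = 15.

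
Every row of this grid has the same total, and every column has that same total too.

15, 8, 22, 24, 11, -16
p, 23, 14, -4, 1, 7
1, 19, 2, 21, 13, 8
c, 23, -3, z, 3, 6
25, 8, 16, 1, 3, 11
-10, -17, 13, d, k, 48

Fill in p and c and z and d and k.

p = 23, c = 10, z = 25, d = -3, k = 33

Rows 1 and 3 both sum to 64, so that's the common total.
Column 5: 11 + 1 + 13 + 3 + 3 = 31, so its missing entry is 64 − 31 = 33.
Row 6: -10 − 17 + 13 + 33 + 48 = 67, so its missing entry is 64 − 67 = -3.
Column 4: 24 − 4 + 21 + 1 − 3 = 39, so its missing entry is 64 − 39 = 25.
Row 4: 23 − 3 + 25 + 3 + 6 = 54, so its missing entry is 64 − 54 = 10.
Row 2: 23 + 14 − 4 + 1 + 7 = 41, so its missing entry is 64 − 41 = 23.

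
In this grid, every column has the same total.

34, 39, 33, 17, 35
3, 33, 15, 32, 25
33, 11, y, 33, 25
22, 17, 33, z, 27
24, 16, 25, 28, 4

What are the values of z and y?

z = 6, y = 10

Column 1 sums to 116 and so does column 5; that's the common total.
In column 4 the known cells total 110, leaving 116 − 110 = 6.
In column 3 the known cells total 106, leaving 116 − 106 = 10.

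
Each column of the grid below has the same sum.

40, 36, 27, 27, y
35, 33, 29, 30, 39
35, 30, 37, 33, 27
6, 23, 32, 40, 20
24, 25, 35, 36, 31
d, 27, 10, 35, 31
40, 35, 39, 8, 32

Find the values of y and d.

Column 2 sums to 209 and so does column 4; that's the common total.
In column 5 the known cells total 180, leaving 209 − 180 = 29.
In column 1 the known cells total 180, leaving 209 − 180 = 29.

y = 29, d = 29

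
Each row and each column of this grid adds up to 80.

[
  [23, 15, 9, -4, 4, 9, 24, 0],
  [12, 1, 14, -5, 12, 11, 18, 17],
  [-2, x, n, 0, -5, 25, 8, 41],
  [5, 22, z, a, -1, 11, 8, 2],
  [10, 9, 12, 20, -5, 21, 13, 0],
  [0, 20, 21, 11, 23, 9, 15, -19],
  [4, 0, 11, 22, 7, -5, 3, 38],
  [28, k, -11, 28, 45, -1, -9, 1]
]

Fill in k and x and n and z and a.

k = -1, x = 14, n = -1, z = 25, a = 8

Row 8: 28 − 11 + 28 + 45 − 1 − 9 + 1 = 81, so its missing entry is 80 − 81 = -1.
Column 2: 15 + 1 + 22 + 9 + 20 + 0 − 1 = 66, so its missing entry is 80 − 66 = 14.
Column 4: -4 − 5 + 0 + 20 + 11 + 22 + 28 = 72, so its missing entry is 80 − 72 = 8.
Row 3: -2 + 14 + 0 − 5 + 25 + 8 + 41 = 81, so its missing entry is 80 − 81 = -1.
Row 4: 5 + 22 + 8 − 1 + 11 + 8 + 2 = 55, so its missing entry is 80 − 55 = 25.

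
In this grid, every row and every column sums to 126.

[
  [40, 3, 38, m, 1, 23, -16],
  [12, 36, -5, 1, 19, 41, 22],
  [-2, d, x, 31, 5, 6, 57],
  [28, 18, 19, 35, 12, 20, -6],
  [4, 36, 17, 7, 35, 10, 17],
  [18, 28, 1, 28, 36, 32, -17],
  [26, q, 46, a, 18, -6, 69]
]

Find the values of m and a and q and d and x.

Row 1 has 40 + 3 + 38 + 1 + 23 − 16 = 89; the blank must be 126 − 89 = 37.
Column 3 has 38 − 5 + 19 + 17 + 1 + 46 = 116; the blank must be 126 − 116 = 10.
Row 3 has -2 + 10 + 31 + 5 + 6 + 57 = 107; the blank must be 126 − 107 = 19.
Column 2 has 3 + 36 + 19 + 18 + 36 + 28 = 140; the blank must be 126 − 140 = -14.
Row 7 has 26 − 14 + 46 + 18 − 6 + 69 = 139; the blank must be 126 − 139 = -13.

m = 37, a = -13, q = -14, d = 19, x = 10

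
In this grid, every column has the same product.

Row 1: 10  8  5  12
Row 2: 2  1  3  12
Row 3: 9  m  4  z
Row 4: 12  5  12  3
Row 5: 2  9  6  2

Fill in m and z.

Columns 1 and 3 each multiply to 4320, so every column has product 4320.
Column 2: 8×1×5×9 = 360, so the missing entry is 4320 ÷ 360 = 12.
Column 4: 12×12×3×2 = 864, so the missing entry is 4320 ÷ 864 = 5.

m = 12, z = 5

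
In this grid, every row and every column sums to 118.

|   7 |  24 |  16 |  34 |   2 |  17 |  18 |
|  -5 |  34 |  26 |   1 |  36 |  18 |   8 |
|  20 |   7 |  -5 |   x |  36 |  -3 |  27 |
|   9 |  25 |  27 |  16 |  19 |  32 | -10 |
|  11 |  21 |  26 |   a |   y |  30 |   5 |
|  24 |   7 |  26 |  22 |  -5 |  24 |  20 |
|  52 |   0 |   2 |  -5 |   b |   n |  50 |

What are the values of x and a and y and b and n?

The known cells in column 6 total 118, leaving 118 − 118 = 0 for the blank.
The known cells in row 7 total 99, leaving 118 − 99 = 19 for the blank.
The known cells in column 5 total 107, leaving 118 − 107 = 11 for the blank.
The known cells in row 5 total 104, leaving 118 − 104 = 14 for the blank.
The known cells in row 3 total 82, leaving 118 − 82 = 36 for the blank.

x = 36, a = 14, y = 11, b = 19, n = 0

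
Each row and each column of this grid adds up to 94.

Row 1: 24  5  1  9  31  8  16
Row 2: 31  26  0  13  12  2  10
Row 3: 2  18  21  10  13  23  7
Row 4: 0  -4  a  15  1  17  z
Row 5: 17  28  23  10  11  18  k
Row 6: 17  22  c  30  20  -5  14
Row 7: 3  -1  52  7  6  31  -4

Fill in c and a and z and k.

c = -4, a = 1, z = 64, k = -13

Row 5: 17 + 28 + 23 + 10 + 11 + 18 = 107, so its missing entry is 94 − 107 = -13.
Column 7: 16 + 10 + 7 − 13 + 14 − 4 = 30, so its missing entry is 94 − 30 = 64.
Row 4: 0 − 4 + 15 + 1 + 17 + 64 = 93, so its missing entry is 94 − 93 = 1.
Row 6: 17 + 22 + 30 + 20 − 5 + 14 = 98, so its missing entry is 94 − 98 = -4.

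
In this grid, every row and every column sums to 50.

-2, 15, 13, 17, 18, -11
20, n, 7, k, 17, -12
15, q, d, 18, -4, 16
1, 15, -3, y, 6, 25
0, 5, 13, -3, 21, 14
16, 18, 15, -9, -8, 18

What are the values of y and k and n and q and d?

y = 6, k = 21, n = -3, q = 0, d = 5

Row 4 has 1 + 15 − 3 + 6 + 25 = 44; the blank must be 50 − 44 = 6.
Column 3 has 13 + 7 − 3 + 13 + 15 = 45; the blank must be 50 − 45 = 5.
Row 3 has 15 + 5 + 18 − 4 + 16 = 50; the blank must be 50 − 50 = 0.
Column 2 has 15 + 0 + 15 + 5 + 18 = 53; the blank must be 50 − 53 = -3.
Row 2 has 20 − 3 + 7 + 17 − 12 = 29; the blank must be 50 − 29 = 21.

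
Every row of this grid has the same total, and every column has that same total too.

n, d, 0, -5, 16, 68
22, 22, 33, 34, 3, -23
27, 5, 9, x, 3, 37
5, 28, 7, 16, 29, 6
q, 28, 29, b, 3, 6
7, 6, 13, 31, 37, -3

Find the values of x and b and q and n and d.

Rows 2 and 4 both sum to 91, so that's the common total.
The known cells in column 2 total 89, leaving 91 − 89 = 2 for the blank.
The known cells in row 1 total 81, leaving 91 − 81 = 10 for the blank.
The known cells in column 1 total 71, leaving 91 − 71 = 20 for the blank.
The known cells in row 5 total 86, leaving 91 − 86 = 5 for the blank.
The known cells in row 3 total 81, leaving 91 − 81 = 10 for the blank.

x = 10, b = 5, q = 20, n = 10, d = 2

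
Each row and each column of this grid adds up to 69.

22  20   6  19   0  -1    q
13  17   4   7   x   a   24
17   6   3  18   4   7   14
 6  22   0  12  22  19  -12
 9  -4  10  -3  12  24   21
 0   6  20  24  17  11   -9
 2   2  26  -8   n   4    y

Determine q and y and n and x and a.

Column 6: -1 + 7 + 19 + 24 + 11 + 4 = 64, so its missing entry is 69 − 64 = 5.
Row 2: 13 + 17 + 4 + 7 + 5 + 24 = 70, so its missing entry is 69 − 70 = -1.
Column 5: 0 − 1 + 4 + 22 + 12 + 17 = 54, so its missing entry is 69 − 54 = 15.
Row 1: 22 + 20 + 6 + 19 + 0 − 1 = 66, so its missing entry is 69 − 66 = 3.
Row 7: 2 + 2 + 26 − 8 + 15 + 4 = 41, so its missing entry is 69 − 41 = 28.

q = 3, y = 28, n = 15, x = -1, a = 5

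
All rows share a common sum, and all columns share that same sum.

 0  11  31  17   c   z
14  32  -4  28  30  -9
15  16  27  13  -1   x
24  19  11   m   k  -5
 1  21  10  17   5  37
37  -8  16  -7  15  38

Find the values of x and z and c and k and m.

x = 21, z = 9, c = 23, k = 19, m = 23

Rows 2 and 5 both sum to 91, so that's the common total.
Column 4: 17 + 28 + 13 + 17 − 7 = 68, so its missing entry is 91 − 68 = 23.
Row 4: 24 + 19 + 11 + 23 − 5 = 72, so its missing entry is 91 − 72 = 19.
Column 5: 30 − 1 + 19 + 5 + 15 = 68, so its missing entry is 91 − 68 = 23.
Row 1: 0 + 11 + 31 + 17 + 23 = 82, so its missing entry is 91 − 82 = 9.
Row 3: 15 + 16 + 27 + 13 − 1 = 70, so its missing entry is 91 − 70 = 21.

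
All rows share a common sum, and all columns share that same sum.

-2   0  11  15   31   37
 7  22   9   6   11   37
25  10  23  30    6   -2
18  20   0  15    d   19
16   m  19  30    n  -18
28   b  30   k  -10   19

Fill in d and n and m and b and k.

Rows 1 and 2 both sum to 92, so that's the common total.
Row 4 has 18 + 20 + 0 + 15 + 19 = 72; the blank must be 92 − 72 = 20.
Column 5 has 31 + 11 + 6 + 20 − 10 = 58; the blank must be 92 − 58 = 34.
Column 4 has 15 + 6 + 30 + 15 + 30 = 96; the blank must be 92 − 96 = -4.
Row 6 has 28 + 30 − 4 − 10 + 19 = 63; the blank must be 92 − 63 = 29.
Row 5 has 16 + 19 + 30 + 34 − 18 = 81; the blank must be 92 − 81 = 11.

d = 20, n = 34, m = 11, b = 29, k = -4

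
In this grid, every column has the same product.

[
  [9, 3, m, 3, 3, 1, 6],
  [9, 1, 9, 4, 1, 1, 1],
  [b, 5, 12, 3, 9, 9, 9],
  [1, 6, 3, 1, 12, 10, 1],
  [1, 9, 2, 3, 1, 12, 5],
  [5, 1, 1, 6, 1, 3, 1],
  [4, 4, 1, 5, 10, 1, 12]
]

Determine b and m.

Columns 4 and 6 each multiply to 3240, so every column has product 3240.
Column 1: 9×9×1×1×5×4 = 1620, so the missing entry is 3240 ÷ 1620 = 2.
Column 3: 9×12×3×2×1×1 = 648, so the missing entry is 3240 ÷ 648 = 5.

b = 2, m = 5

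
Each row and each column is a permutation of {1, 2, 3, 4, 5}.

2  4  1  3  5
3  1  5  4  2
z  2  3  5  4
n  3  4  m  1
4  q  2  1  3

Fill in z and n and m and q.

At (row 4, col 4): column 4 already has {1, 3, 4, 5}, so the value is 2.
For row 3, column 1: row 3 already has {2, 3, 4, 5}; that leaves 1.
For row 5, column 2: row 5 already has {1, 2, 3, 4}; that leaves 5.
For row 4, column 1: row 4 already has {1, 2, 3, 4}; that leaves 5.

z = 1, n = 5, m = 2, q = 5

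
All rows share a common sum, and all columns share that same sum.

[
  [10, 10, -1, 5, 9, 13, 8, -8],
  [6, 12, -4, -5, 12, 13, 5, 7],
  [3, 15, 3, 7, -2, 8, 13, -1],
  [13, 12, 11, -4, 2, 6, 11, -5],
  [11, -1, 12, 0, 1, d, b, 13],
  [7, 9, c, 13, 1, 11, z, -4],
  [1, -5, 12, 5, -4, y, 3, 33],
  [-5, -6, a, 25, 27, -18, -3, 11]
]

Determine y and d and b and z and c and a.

Rows 1 and 2 both sum to 46, so that's the common total.
Row 7 has 1 − 5 + 12 + 5 − 4 + 3 + 33 = 45; the blank must be 46 − 45 = 1.
Column 6 has 13 + 13 + 8 + 6 + 11 + 1 − 18 = 34; the blank must be 46 − 34 = 12.
Row 5 has 11 − 1 + 12 + 0 + 1 + 12 + 13 = 48; the blank must be 46 − 48 = -2.
Column 7 has 8 + 5 + 13 + 11 − 2 + 3 − 3 = 35; the blank must be 46 − 35 = 11.
Row 8 has -5 − 6 + 25 + 27 − 18 − 3 + 11 = 31; the blank must be 46 − 31 = 15.
Row 6 has 7 + 9 + 13 + 1 + 11 + 11 − 4 = 48; the blank must be 46 − 48 = -2.

y = 1, d = 12, b = -2, z = 11, c = -2, a = 15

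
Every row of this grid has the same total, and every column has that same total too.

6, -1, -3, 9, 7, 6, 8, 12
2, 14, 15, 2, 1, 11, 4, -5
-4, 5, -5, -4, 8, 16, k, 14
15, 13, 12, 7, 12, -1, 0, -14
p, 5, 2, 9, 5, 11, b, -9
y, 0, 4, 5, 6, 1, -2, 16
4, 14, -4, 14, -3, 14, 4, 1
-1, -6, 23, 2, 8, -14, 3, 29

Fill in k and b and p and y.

Rows 1 and 2 both sum to 44, so that's the common total.
Row 6 has 0 + 4 + 5 + 6 + 1 − 2 + 16 = 30; the blank must be 44 − 30 = 14.
Column 1 has 6 + 2 − 4 + 15 + 14 + 4 − 1 = 36; the blank must be 44 − 36 = 8.
Row 5 has 8 + 5 + 2 + 9 + 5 + 11 − 9 = 31; the blank must be 44 − 31 = 13.
Row 3 has -4 + 5 − 5 − 4 + 8 + 16 + 14 = 30; the blank must be 44 − 30 = 14.

k = 14, b = 13, p = 8, y = 14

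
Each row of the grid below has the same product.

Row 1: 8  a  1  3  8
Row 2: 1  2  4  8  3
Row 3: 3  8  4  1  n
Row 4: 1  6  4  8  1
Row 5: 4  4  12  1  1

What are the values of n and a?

Rows 2 and 4 each multiply to 192, so every row has product 192.
Row 3: 3×8×4×1 = 96, so the missing entry is 192 ÷ 96 = 2.
Row 1: 8×1×3×8 = 192, so the missing entry is 192 ÷ 192 = 1.

n = 2, a = 1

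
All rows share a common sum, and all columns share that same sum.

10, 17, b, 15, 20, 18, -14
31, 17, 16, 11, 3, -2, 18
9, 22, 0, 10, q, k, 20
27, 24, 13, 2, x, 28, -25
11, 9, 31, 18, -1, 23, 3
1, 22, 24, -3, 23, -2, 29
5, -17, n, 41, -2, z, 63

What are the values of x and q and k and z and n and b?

Rows 2 and 5 both sum to 94, so that's the common total.
Row 4 has 27 + 24 + 13 + 2 + 28 − 25 = 69; the blank must be 94 − 69 = 25.
Column 5 has 20 + 3 + 25 − 1 + 23 − 2 = 68; the blank must be 94 − 68 = 26.
Row 1 has 10 + 17 + 15 + 20 + 18 − 14 = 66; the blank must be 94 − 66 = 28.
Column 3 has 28 + 16 + 0 + 13 + 31 + 24 = 112; the blank must be 94 − 112 = -18.
Row 7 has 5 − 17 − 18 + 41 − 2 + 63 = 72; the blank must be 94 − 72 = 22.
Row 3 has 9 + 22 + 0 + 10 + 26 + 20 = 87; the blank must be 94 − 87 = 7.

x = 25, q = 26, k = 7, z = 22, n = -18, b = 28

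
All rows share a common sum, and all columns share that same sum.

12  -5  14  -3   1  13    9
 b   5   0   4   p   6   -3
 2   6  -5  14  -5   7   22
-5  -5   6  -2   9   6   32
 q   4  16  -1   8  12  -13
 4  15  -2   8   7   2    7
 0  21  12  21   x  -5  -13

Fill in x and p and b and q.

x = 5, p = 16, b = 13, q = 15

Rows 1 and 3 both sum to 41, so that's the common total.
Row 5 has 4 + 16 − 1 + 8 + 12 − 13 = 26; the blank must be 41 − 26 = 15.
Column 1 has 12 + 2 − 5 + 15 + 4 + 0 = 28; the blank must be 41 − 28 = 13.
Row 7 has 0 + 21 + 12 + 21 − 5 − 13 = 36; the blank must be 41 − 36 = 5.
Row 2 has 13 + 5 + 0 + 4 + 6 − 3 = 25; the blank must be 41 − 25 = 16.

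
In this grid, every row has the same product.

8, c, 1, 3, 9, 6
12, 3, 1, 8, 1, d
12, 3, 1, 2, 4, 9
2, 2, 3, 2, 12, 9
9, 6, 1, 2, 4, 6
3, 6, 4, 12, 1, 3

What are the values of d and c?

Rows 4 and 5 each multiply to 2592, so every row has product 2592.
Row 2: 12×3×1×8×1 = 288, so the missing entry is 2592 ÷ 288 = 9.
Row 1: 8×1×3×9×6 = 1296, so the missing entry is 2592 ÷ 1296 = 2.

d = 9, c = 2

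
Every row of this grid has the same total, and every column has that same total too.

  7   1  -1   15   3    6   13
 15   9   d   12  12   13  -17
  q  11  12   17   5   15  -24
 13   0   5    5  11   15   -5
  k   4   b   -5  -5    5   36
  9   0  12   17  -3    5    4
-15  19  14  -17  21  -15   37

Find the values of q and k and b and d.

q = 8, k = 7, b = 2, d = 0

Rows 1 and 4 both sum to 44, so that's the common total.
Row 2: 15 + 9 + 12 + 12 + 13 − 17 = 44, so its missing entry is 44 − 44 = 0.
Row 3: 11 + 12 + 17 + 5 + 15 − 24 = 36, so its missing entry is 44 − 36 = 8.
Column 1: 7 + 15 + 8 + 13 + 9 − 15 = 37, so its missing entry is 44 − 37 = 7.
Row 5: 7 + 4 − 5 − 5 + 5 + 36 = 42, so its missing entry is 44 − 42 = 2.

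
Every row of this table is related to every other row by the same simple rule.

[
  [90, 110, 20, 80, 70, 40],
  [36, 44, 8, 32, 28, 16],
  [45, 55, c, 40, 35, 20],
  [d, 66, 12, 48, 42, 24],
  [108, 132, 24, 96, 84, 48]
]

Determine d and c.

d = 54, c = 10

Each row is a constant multiple of every other row — this is a multiplication table with the headers hidden.
Row 4 is 24/40 = 3/5 times row 1, so its entry in column 1 is 90 × 3/5 = 54.
Row 3 is 20/40 = 1/2 times row 1, so its entry in column 3 is 20 × 1/2 = 10.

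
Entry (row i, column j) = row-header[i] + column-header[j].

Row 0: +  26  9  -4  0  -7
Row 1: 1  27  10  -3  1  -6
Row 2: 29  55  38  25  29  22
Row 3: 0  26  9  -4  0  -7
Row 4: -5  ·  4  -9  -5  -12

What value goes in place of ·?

-5 + 26 = 21.

21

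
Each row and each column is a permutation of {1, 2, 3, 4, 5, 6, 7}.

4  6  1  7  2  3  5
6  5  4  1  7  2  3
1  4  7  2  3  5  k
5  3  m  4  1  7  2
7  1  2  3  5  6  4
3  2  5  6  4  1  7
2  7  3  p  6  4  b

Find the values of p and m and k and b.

p = 5, m = 6, k = 6, b = 1

For row 4, column 3: row 4 already has {1, 2, 3, 4, 5, 7}; that leaves 6.
For row 7, column 4: column 4 already has {1, 2, 3, 4, 6, 7}; that leaves 5.
For row 7, column 7: row 7 already has {2, 3, 4, 5, 6, 7}; that leaves 1.
Cell (3,7): row 3 already has {1, 2, 3, 4, 5, 7} → 6.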